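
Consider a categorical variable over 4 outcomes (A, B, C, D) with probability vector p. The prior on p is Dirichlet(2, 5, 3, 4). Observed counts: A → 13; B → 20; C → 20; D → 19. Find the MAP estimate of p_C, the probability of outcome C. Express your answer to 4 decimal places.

The posterior is Dirichlet(αᵢ + nᵢ) = Dirichlet(15, 25, 23, 23).
For a Dirichlet(a₁,…,a_K) with all aᵢ > 1, the mode has j-th component (aⱼ − 1)/(Σaᵢ − K).
Here Σaᵢ = 86 and K = 4, so p_C = (23 − 1)/(86 − 4) = 22/82 ≈ 0.2683.

MAP estimate of p_C = 0.2683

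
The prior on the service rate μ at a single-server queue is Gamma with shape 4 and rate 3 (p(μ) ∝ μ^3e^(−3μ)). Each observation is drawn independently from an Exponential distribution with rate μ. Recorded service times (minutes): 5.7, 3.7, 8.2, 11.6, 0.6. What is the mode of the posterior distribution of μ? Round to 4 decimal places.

The Exponential(rate=μ) likelihood is ∝ μ^n e^(−μΣtᵢ). Here n = 5 and Σtᵢ = 5.7 + 3.7 + 8.2 + 11.6 + 0.6 = 29.8.
Posterior ∝ μ^3e^(−3μ) · μ^5e^(−29.8μ) = μ^8e^(−32.8μ), i.e. Gamma(9, 32.8).
Mode = (a−1)/b = 8/32.8 ≈ 0.2439.

μ̂_MAP = 0.2439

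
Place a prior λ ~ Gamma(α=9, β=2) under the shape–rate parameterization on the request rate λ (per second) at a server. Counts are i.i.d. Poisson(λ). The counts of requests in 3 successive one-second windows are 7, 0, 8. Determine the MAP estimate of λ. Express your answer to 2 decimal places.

Σxᵢ = 7+0+8 = 15, with n = 3.
Posterior ∝ λ^8e^(−2λ) · λ^15e^(−3λ) = λ^23e^(−5λ), i.e. Gamma(shape=24, rate=5).
The mode of a Gamma(a, b) with a ≥ 1 (shape–rate) is (a−1)/b = 23/5 ≈ 4.60.

λ̂_MAP = 4.60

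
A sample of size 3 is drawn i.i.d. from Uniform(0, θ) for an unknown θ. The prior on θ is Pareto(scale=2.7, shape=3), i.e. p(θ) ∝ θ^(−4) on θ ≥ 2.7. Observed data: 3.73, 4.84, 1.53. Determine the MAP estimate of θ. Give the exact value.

The Uniform(0, θ) likelihood is θ^(−n) for θ ≥ max(xᵢ), zero otherwise. Here max(xᵢ) = 4.84.
Posterior ∝ θ^(−4) · θ^(−3) = θ^(−7) on θ ≥ max(2.7, 4.84) = 4.84.
This density is strictly decreasing in θ, so the posterior mode lies at the lower boundary of the support.

θ̂_MAP = 4.84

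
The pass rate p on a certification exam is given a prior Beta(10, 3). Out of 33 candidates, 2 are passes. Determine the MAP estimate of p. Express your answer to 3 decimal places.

p̂_MAP = 0.250

Prior: Beta(10, 3).
Data: 2 successes in 33 trials. The binomial likelihood contributes p^2(1−p)^31, so the posterior is Beta(10+2, 3+31) = Beta(12, 34).
For Beta(a, b) with a, b > 1 the mode is (a−1)/(a+b−2) = 11/44 ≈ 0.250.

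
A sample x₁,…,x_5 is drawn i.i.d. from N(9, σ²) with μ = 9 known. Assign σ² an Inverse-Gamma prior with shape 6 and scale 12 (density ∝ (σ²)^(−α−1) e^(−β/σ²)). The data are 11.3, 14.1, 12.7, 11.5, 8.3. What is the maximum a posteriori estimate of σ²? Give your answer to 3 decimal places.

Sum of squared deviations about the known mean: SS = (11.3−9)² + (14.1−9)² + (12.7−9)² + (11.5−9)² + (8.3−9)² = 51.73.
The Normal likelihood contributes (σ²)^(−n/2) exp(−SS/(2σ²)), so the posterior is Inverse-Gamma(α + n/2, β + SS/2) = Inverse-Gamma(8.5, 37.865).
The mode of Inverse-Gamma(a, b) is b/(a+1) = 37.865/9.5 ≈ 3.986.

σ̂²_MAP = 3.986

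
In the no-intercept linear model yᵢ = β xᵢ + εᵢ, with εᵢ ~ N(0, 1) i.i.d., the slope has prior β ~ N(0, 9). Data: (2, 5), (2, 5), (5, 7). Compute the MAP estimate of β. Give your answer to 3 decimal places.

log p(β | y) = −Σ(yᵢ − βxᵢ)²/(2·1) − β²/(2·9) + const.
Setting the derivative to zero: Σxᵢ(yᵢ − βxᵢ)/1 − β/9 = 0, so β = Σxᵢyᵢ / (Σxᵢ² + σ²/τ²).
Σxᵢyᵢ = 2·5 + 2·5 + 5·7 = 55; Σxᵢ² = 33; σ²/τ² = 1/9.
β̂_MAP = 55 / (33 + 1/9) = 55/(298/9) = 495/298 ≈ 1.661.

β̂_MAP = 1.661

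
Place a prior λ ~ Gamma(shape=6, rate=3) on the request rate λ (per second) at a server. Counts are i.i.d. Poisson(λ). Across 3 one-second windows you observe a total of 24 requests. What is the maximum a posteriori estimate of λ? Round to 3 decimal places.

λ̂_MAP = 4.833

Σxᵢ = 24, n = 3.
Posterior ∝ λ^5e^(−3λ) · λ^24e^(−3λ) = λ^29e^(−6λ), i.e. Gamma(shape=30, rate=6).
The mode of a Gamma(a, b) with a ≥ 1 (shape–rate) is (a−1)/b = 29/6 ≈ 4.833.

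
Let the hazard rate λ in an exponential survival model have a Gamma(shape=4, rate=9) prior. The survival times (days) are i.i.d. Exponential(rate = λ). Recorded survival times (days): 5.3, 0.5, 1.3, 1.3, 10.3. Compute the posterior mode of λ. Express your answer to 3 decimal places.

The Exponential(rate=λ) likelihood is ∝ λ^n e^(−λΣtᵢ). Here n = 5 and Σtᵢ = 5.3 + 0.5 + 1.3 + 1.3 + 10.3 = 18.7.
Posterior ∝ λ^3e^(−9λ) · λ^5e^(−18.7λ) = λ^8e^(−27.7λ), i.e. Gamma(9, 27.7).
Mode = (a−1)/b = 8/27.7 ≈ 0.289.

λ̂_MAP = 0.289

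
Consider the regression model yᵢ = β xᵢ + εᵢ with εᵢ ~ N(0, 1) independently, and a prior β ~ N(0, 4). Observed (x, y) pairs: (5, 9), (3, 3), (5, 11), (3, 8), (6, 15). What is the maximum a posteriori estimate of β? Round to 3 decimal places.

β̂_MAP = 2.139

log p(β | y) = −Σ(yᵢ − βxᵢ)²/(2·1) − β²/(2·4) + const.
Setting the derivative to zero: Σxᵢ(yᵢ − βxᵢ)/1 − β/4 = 0, so β = Σxᵢyᵢ / (Σxᵢ² + σ²/τ²).
Σxᵢyᵢ = 5·9 + 3·3 + 5·11 + 3·8 + 6·15 = 223; Σxᵢ² = 104; σ²/τ² = 0.25.
β̂_MAP = 223 / (104 + 0.25) = 223/104.25 ≈ 2.139.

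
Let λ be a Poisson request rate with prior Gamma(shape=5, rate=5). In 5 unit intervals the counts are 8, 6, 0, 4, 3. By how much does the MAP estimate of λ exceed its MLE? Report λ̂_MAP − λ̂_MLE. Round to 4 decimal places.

MAP − MLE = -1.7000

Σxᵢ = 21. Posterior is Gamma(26, 10); MAP = (26−1)/10 = 25/10 ≈ 2.50000.
MLE = x̄ = 21/5 ≈ 4.20000.
Difference = 25/10 − 21/5 = -17/10 ≈ -1.7000.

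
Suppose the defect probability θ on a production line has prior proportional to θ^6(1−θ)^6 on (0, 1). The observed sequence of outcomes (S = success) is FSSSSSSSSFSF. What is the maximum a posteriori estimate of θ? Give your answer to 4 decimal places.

The prior density ∝ θ^6(1−θ)^6 is the kernel of Beta(7, 7).
Data: 9 successes in 12 trials (from the sequence). The binomial likelihood contributes θ^9(1−θ)^3, so the posterior is Beta(7+9, 7+3) = Beta(16, 10).
For Beta(a, b) with a, b > 1 the mode is (a−1)/(a+b−2) = 15/24 ≈ 0.6250.

θ̂_MAP = 0.6250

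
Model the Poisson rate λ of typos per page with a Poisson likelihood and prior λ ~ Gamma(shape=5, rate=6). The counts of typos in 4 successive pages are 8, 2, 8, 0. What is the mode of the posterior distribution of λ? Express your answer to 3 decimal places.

λ̂_MAP = 2.200

Σxᵢ = 8+2+8+0 = 18, with n = 4.
Posterior ∝ λ^4e^(−6λ) · λ^18e^(−4λ) = λ^22e^(−10λ), i.e. Gamma(shape=23, rate=10).
The mode of a Gamma(a, b) with a ≥ 1 (shape–rate) is (a−1)/b = 22/10 ≈ 2.200.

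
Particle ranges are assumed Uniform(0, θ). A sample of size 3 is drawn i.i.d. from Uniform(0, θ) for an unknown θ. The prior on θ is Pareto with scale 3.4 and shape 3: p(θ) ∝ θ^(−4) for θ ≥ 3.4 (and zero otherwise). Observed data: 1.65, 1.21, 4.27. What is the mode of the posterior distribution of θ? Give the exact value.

The Uniform(0, θ) likelihood is θ^(−n) for θ ≥ max(xᵢ), zero otherwise. Here max(xᵢ) = 4.27.
Posterior ∝ θ^(−4) · θ^(−3) = θ^(−7) on θ ≥ max(3.4, 4.27) = 4.27.
This density is strictly decreasing in θ, so the posterior mode lies at the lower boundary of the support.

θ̂_MAP = 4.27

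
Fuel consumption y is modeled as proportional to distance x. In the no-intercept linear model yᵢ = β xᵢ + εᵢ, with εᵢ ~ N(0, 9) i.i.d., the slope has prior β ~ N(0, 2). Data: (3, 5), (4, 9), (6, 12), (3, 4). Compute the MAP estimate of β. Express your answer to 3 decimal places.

β̂_MAP = 1.812

log p(β | y) = −Σ(yᵢ − βxᵢ)²/(2·9) − β²/(2·2) + const.
Setting the derivative to zero: Σxᵢ(yᵢ − βxᵢ)/9 − β/2 = 0, so β = Σxᵢyᵢ / (Σxᵢ² + σ²/τ²).
Σxᵢyᵢ = 3·5 + 4·9 + 6·12 + 3·4 = 135; Σxᵢ² = 70; σ²/τ² = 4.5.
β̂_MAP = 135 / (70 + 4.5) = 135/74.5 ≈ 1.812.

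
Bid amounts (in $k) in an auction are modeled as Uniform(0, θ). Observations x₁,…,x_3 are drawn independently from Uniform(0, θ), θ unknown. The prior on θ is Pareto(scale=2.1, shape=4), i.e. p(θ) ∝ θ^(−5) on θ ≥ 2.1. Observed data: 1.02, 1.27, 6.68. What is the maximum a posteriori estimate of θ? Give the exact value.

The Uniform(0, θ) likelihood is θ^(−n) for θ ≥ max(xᵢ), zero otherwise. Here max(xᵢ) = 6.68.
Posterior ∝ θ^(−5) · θ^(−3) = θ^(−8) on θ ≥ max(2.1, 6.68) = 6.68.
This density is strictly decreasing in θ, so the posterior mode lies at the lower boundary of the support.

θ̂_MAP = 6.68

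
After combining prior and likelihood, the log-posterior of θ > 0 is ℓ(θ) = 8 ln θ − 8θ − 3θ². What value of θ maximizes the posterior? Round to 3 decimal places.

θ̂_MAP = 0.667

ℓ'(θ) = 8/θ − 8 − 6θ. Setting this to zero and multiplying by θ: 6θ² + 8θ − 8 = 0.
θ = (−8 + √(8² + 4·6·8)) / (2·6) = (−8 + √256) / 12 = (−8 + 16)/12 = 2/3.
ℓ''(θ) = −8/θ² − 6 < 0, confirming a maximum.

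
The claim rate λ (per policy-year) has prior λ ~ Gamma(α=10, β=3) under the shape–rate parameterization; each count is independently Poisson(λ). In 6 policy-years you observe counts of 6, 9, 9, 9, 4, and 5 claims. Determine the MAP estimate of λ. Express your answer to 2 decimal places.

Σxᵢ = 6+9+9+9+4+5 = 42, with n = 6.
Posterior ∝ λ^9e^(−3λ) · λ^42e^(−6λ) = λ^51e^(−9λ), i.e. Gamma(shape=52, rate=9).
The mode of a Gamma(a, b) with a ≥ 1 (shape–rate) is (a−1)/b = 51/9 ≈ 5.67.

λ̂_MAP = 5.67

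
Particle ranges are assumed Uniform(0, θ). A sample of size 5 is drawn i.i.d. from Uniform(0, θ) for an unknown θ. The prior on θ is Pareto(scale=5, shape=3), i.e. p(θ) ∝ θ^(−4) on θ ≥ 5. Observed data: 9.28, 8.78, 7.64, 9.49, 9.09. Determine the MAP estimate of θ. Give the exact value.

The Uniform(0, θ) likelihood is θ^(−n) for θ ≥ max(xᵢ), zero otherwise. Here max(xᵢ) = 9.49.
Posterior ∝ θ^(−4) · θ^(−5) = θ^(−9) on θ ≥ max(5, 9.49) = 9.49.
This density is strictly decreasing in θ, so the posterior mode lies at the lower boundary of the support.

θ̂_MAP = 9.49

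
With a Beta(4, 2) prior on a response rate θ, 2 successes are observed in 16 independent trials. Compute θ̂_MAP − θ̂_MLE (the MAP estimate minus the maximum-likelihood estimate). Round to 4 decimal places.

Posterior is Beta(6, 16); MAP = (6−1)/(22−2) = 5/20 ≈ 0.25000.
MLE ignores the prior: θ̂_MLE = k/n = 2/16 ≈ 0.12500.
Difference = 5/20 − 2/16 = 1/8 ≈ 0.1250.

MAP − MLE = 0.1250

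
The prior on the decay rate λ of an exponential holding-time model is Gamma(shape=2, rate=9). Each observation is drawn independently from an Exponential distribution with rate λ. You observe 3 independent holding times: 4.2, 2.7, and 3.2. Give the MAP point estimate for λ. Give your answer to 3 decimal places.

The Exponential(rate=λ) likelihood is ∝ λ^n e^(−λΣtᵢ). Here n = 3 and Σtᵢ = 4.2 + 2.7 + 3.2 = 10.1.
Posterior ∝ λe^(−9λ) · λ^3e^(−10.1λ) = λ^4e^(−19.1λ), i.e. Gamma(5, 19.1).
Mode = (a−1)/b = 4/19.1 ≈ 0.209.

λ̂_MAP = 0.209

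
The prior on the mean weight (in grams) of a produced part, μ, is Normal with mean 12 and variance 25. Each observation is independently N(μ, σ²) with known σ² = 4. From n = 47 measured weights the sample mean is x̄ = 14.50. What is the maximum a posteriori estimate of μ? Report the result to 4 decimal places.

μ̂_MAP = 14.4915

n = 47, x̄ = 14.50.
For a Normal prior and Normal likelihood with known variance, the posterior is Normal; its mode equals its mean, the precision-weighted average.
Prior precision 1/σ₀² = 1/25 = 0.04; data precision n/σ² = 47/4 = 11.75.
μ̂ = (0.04·12 + 11.75·14.5) / (0.04 + 11.75) = 170.855/11.79 = 34171/2358 ≈ 14.4915.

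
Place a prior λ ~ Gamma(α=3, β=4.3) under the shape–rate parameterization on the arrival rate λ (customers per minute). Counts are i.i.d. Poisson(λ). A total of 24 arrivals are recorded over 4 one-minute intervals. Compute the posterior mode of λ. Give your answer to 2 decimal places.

Σxᵢ = 24, n = 4.
Posterior ∝ λ^2e^(−4.3λ) · λ^24e^(−4λ) = λ^26e^(−8.3λ), i.e. Gamma(shape=27, rate=8.3).
The mode of a Gamma(a, b) with a ≥ 1 (shape–rate) is (a−1)/b = 26/8.3 ≈ 3.13.

λ̂_MAP = 3.13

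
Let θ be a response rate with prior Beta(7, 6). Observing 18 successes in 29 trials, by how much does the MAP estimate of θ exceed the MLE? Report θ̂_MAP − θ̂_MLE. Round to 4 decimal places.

MAP − MLE = -0.0207

Posterior is Beta(25, 17); MAP = (25−1)/(42−2) = 24/40 ≈ 0.60000.
MLE ignores the prior: θ̂_MLE = k/n = 18/29 ≈ 0.62069.
Difference = 24/40 − 18/29 = -3/145 ≈ -0.0207.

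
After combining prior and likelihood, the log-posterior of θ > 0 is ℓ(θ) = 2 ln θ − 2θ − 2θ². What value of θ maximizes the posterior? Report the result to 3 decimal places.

ℓ'(θ) = 2/θ − 2 − 4θ. Setting this to zero and multiplying by θ: 4θ² + 2θ − 2 = 0.
θ = (−2 + √(2² + 4·4·2)) / (2·4) = (−2 + √36) / 8 = (−2 + 6)/8 = 1/2.
ℓ''(θ) = −2/θ² − 4 < 0, confirming a maximum.

θ̂_MAP = 0.500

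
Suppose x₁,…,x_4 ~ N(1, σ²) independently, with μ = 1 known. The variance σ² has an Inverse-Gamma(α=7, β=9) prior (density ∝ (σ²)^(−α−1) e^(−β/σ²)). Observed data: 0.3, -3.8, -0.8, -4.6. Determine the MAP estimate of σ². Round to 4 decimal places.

Sum of squared deviations about the known mean: SS = (0.3−1)² + (-3.8−1)² + (-0.8−1)² + (-4.6−1)² = 58.13.
The Normal likelihood contributes (σ²)^(−n/2) exp(−SS/(2σ²)), so the posterior is Inverse-Gamma(α + n/2, β + SS/2) = Inverse-Gamma(9, 38.065).
The mode of Inverse-Gamma(a, b) is b/(a+1) = 38.065/10 ≈ 3.8065.

σ̂²_MAP = 3.8065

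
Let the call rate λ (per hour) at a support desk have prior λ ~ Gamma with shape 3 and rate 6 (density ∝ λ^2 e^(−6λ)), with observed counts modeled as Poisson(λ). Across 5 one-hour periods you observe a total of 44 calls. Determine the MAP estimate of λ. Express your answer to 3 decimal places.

Σxᵢ = 44, n = 5.
Posterior ∝ λ^2e^(−6λ) · λ^44e^(−5λ) = λ^46e^(−11λ), i.e. Gamma(shape=47, rate=11).
The mode of a Gamma(a, b) with a ≥ 1 (shape–rate) is (a−1)/b = 46/11 ≈ 4.182.

λ̂_MAP = 4.182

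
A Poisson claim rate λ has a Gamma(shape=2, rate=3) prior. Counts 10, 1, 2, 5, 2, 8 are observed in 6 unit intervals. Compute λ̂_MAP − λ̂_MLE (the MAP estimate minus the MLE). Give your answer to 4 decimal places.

MAP − MLE = -1.4444

Σxᵢ = 28. Posterior is Gamma(30, 9); MAP = (30−1)/9 = 29/9 ≈ 3.22222.
MLE = x̄ = 28/6 ≈ 4.66667.
Difference = 29/9 − 28/6 = -13/9 ≈ -1.4444.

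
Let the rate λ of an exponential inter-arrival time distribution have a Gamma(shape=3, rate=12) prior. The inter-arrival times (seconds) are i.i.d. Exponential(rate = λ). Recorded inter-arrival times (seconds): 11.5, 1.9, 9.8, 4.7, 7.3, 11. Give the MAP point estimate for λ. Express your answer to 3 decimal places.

The Exponential(rate=λ) likelihood is ∝ λ^n e^(−λΣtᵢ). Here n = 6 and Σtᵢ = 11.5 + 1.9 + 9.8 + 4.7 + 7.3 + 11 = 46.2.
Posterior ∝ λ^2e^(−12λ) · λ^6e^(−46.2λ) = λ^8e^(−58.2λ), i.e. Gamma(9, 58.2).
Mode = (a−1)/b = 8/58.2 ≈ 0.137.

λ̂_MAP = 0.137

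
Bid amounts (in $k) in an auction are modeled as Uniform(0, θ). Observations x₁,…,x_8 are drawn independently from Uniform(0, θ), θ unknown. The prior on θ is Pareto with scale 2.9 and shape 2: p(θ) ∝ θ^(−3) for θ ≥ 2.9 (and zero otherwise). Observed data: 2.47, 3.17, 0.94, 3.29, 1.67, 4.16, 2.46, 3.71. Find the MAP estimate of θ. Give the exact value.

θ̂_MAP = 4.16

The Uniform(0, θ) likelihood is θ^(−n) for θ ≥ max(xᵢ), zero otherwise. Here max(xᵢ) = 4.16.
Posterior ∝ θ^(−3) · θ^(−8) = θ^(−11) on θ ≥ max(2.9, 4.16) = 4.16.
This density is strictly decreasing in θ, so the posterior mode lies at the lower boundary of the support.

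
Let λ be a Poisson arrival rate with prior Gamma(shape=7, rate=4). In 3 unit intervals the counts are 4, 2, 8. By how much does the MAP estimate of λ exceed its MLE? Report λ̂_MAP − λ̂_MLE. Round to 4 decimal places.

MAP − MLE = -1.8095

Σxᵢ = 14. Posterior is Gamma(21, 7); MAP = (21−1)/7 = 20/7 ≈ 2.85714.
MLE = x̄ = 14/3 ≈ 4.66667.
Difference = 20/7 − 14/3 = -38/21 ≈ -1.8095.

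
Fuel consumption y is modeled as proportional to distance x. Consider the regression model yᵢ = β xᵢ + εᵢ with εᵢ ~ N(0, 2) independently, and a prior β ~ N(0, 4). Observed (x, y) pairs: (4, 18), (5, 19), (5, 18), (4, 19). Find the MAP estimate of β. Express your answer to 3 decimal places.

β̂_MAP = 4.036

log p(β | y) = −Σ(yᵢ − βxᵢ)²/(2·2) − β²/(2·4) + const.
Setting the derivative to zero: Σxᵢ(yᵢ − βxᵢ)/2 − β/4 = 0, so β = Σxᵢyᵢ / (Σxᵢ² + σ²/τ²).
Σxᵢyᵢ = 4·18 + 5·19 + 5·18 + 4·19 = 333; Σxᵢ² = 82; σ²/τ² = 0.5.
β̂_MAP = 333 / (82 + 0.5) = 333/82.5 ≈ 4.036.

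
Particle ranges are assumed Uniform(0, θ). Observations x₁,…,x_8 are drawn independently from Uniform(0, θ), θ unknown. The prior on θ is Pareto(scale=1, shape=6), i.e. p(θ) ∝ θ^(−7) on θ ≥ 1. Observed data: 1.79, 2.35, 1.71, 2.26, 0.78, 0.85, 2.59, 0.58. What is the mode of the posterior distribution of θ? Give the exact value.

θ̂_MAP = 2.59

The Uniform(0, θ) likelihood is θ^(−n) for θ ≥ max(xᵢ), zero otherwise. Here max(xᵢ) = 2.59.
Posterior ∝ θ^(−7) · θ^(−8) = θ^(−15) on θ ≥ max(1, 2.59) = 2.59.
This density is strictly decreasing in θ, so the posterior mode lies at the lower boundary of the support.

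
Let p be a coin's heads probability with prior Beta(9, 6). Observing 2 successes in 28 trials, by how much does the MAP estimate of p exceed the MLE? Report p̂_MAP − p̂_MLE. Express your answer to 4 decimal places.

MAP − MLE = 0.1725

Posterior is Beta(11, 32); MAP = (11−1)/(43−2) = 10/41 ≈ 0.24390.
MLE ignores the prior: p̂_MLE = k/n = 2/28 ≈ 0.07143.
Difference = 10/41 − 2/28 = 99/574 ≈ 0.1725.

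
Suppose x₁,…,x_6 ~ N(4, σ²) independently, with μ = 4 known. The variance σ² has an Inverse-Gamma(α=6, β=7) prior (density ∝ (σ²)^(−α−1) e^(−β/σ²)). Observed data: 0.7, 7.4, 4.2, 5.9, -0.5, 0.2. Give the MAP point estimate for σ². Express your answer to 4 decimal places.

σ̂²_MAP = 3.7395

Sum of squared deviations about the known mean: SS = (0.7−4)² + (7.4−4)² + (4.2−4)² + (5.9−4)² + (-0.5−4)² + (0.2−4)² = 60.79.
The Normal likelihood contributes (σ²)^(−n/2) exp(−SS/(2σ²)), so the posterior is Inverse-Gamma(α + n/2, β + SS/2) = Inverse-Gamma(9, 37.395).
The mode of Inverse-Gamma(a, b) is b/(a+1) = 37.395/10 ≈ 3.7395.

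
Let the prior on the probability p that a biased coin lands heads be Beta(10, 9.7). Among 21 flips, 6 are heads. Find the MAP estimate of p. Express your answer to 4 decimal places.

Prior: Beta(10, 9.7).
Data: 6 successes in 21 trials. The binomial likelihood contributes p^6(1−p)^15, so the posterior is Beta(10+6, 9.7+15) = Beta(16, 24.7).
For Beta(a, b) with a, b > 1 the mode is (a−1)/(a+b−2) = 15/38.7 ≈ 0.3876.

p̂_MAP = 0.3876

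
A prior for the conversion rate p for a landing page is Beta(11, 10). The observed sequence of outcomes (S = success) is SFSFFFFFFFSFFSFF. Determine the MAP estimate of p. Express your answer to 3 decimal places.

p̂_MAP = 0.400

Prior: Beta(11, 10).
Data: 4 successes in 16 trials (from the sequence). The binomial likelihood contributes p^4(1−p)^12, so the posterior is Beta(11+4, 10+12) = Beta(15, 22).
For Beta(a, b) with a, b > 1 the mode is (a−1)/(a+b−2) = 14/35 ≈ 0.400.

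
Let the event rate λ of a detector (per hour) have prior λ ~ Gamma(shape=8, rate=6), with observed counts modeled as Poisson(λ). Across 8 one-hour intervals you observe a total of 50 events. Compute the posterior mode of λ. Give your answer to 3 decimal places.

Σxᵢ = 50, n = 8.
Posterior ∝ λ^7e^(−6λ) · λ^50e^(−8λ) = λ^57e^(−14λ), i.e. Gamma(shape=58, rate=14).
The mode of a Gamma(a, b) with a ≥ 1 (shape–rate) is (a−1)/b = 57/14 ≈ 4.071.

λ̂_MAP = 4.071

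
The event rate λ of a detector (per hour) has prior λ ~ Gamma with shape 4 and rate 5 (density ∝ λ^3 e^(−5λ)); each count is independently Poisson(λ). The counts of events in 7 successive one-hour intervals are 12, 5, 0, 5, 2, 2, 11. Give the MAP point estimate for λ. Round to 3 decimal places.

λ̂_MAP = 3.333

Σxᵢ = 12+5+0+5+2+2+11 = 37, with n = 7.
Posterior ∝ λ^3e^(−5λ) · λ^37e^(−7λ) = λ^40e^(−12λ), i.e. Gamma(shape=41, rate=12).
The mode of a Gamma(a, b) with a ≥ 1 (shape–rate) is (a−1)/b = 40/12 ≈ 3.333.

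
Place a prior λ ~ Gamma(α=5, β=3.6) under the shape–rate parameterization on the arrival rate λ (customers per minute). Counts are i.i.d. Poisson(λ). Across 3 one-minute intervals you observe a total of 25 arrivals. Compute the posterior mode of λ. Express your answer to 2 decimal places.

λ̂_MAP = 4.39

Σxᵢ = 25, n = 3.
Posterior ∝ λ^4e^(−3.6λ) · λ^25e^(−3λ) = λ^29e^(−6.6λ), i.e. Gamma(shape=30, rate=6.6).
The mode of a Gamma(a, b) with a ≥ 1 (shape–rate) is (a−1)/b = 29/6.6 ≈ 4.39.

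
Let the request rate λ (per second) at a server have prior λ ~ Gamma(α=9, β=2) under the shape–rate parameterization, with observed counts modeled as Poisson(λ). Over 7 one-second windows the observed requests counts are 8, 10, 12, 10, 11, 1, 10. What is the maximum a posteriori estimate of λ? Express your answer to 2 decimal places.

λ̂_MAP = 7.78

Σxᵢ = 8+10+12+10+11+1+10 = 62, with n = 7.
Posterior ∝ λ^8e^(−2λ) · λ^62e^(−7λ) = λ^70e^(−9λ), i.e. Gamma(shape=71, rate=9).
The mode of a Gamma(a, b) with a ≥ 1 (shape–rate) is (a−1)/b = 70/9 ≈ 7.78.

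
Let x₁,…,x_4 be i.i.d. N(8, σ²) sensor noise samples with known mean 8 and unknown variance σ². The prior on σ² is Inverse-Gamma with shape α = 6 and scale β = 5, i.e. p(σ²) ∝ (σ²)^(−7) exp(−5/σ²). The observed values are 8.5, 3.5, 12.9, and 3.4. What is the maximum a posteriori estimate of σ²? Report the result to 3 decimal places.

σ̂²_MAP = 4.204

Sum of squared deviations about the known mean: SS = (8.5−8)² + (3.5−8)² + (12.9−8)² + (3.4−8)² = 65.67.
The Normal likelihood contributes (σ²)^(−n/2) exp(−SS/(2σ²)), so the posterior is Inverse-Gamma(α + n/2, β + SS/2) = Inverse-Gamma(8, 37.835).
The mode of Inverse-Gamma(a, b) is b/(a+1) = 37.835/9 ≈ 4.204.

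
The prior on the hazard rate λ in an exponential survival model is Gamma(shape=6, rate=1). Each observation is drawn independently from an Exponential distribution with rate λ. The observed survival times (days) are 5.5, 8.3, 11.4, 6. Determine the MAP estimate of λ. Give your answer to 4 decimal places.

λ̂_MAP = 0.2795

The Exponential(rate=λ) likelihood is ∝ λ^n e^(−λΣtᵢ). Here n = 4 and Σtᵢ = 5.5 + 8.3 + 11.4 + 6 = 31.2.
Posterior ∝ λ^5e^(−1λ) · λ^4e^(−31.2λ) = λ^9e^(−32.2λ), i.e. Gamma(10, 32.2).
Mode = (a−1)/b = 9/32.2 ≈ 0.2795.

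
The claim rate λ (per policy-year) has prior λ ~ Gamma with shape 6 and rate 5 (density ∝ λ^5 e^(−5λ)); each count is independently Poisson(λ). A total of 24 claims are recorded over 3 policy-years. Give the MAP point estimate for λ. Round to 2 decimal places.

λ̂_MAP = 3.63

Σxᵢ = 24, n = 3.
Posterior ∝ λ^5e^(−5λ) · λ^24e^(−3λ) = λ^29e^(−8λ), i.e. Gamma(shape=30, rate=8).
The mode of a Gamma(a, b) with a ≥ 1 (shape–rate) is (a−1)/b = 29/8 ≈ 3.63.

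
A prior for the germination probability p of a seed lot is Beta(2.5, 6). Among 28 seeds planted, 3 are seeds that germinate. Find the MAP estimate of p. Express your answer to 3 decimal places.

Prior: Beta(2.5, 6).
Data: 3 successes in 28 trials. The binomial likelihood contributes p^3(1−p)^25, so the posterior is Beta(2.5+3, 6+25) = Beta(5.5, 31).
For Beta(a, b) with a, b > 1 the mode is (a−1)/(a+b−2) = 4.5/34.5 ≈ 0.130.

p̂_MAP = 0.130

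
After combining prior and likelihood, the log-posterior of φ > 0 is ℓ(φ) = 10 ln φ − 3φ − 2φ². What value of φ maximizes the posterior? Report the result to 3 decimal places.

φ̂_MAP = 1.250

ℓ'(φ) = 10/φ − 3 − 4φ. Setting this to zero and multiplying by φ: 4φ² + 3φ − 10 = 0.
φ = (−3 + √(3² + 4·4·10)) / (2·4) = (−3 + √169) / 8 = (−3 + 13)/8 = 5/4.
ℓ''(φ) = −10/φ² − 4 < 0, confirming a maximum.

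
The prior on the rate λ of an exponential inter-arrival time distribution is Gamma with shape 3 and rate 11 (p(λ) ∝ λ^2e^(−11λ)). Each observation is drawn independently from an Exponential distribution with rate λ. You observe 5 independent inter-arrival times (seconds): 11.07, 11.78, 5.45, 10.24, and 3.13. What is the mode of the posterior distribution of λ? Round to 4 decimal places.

The Exponential(rate=λ) likelihood is ∝ λ^n e^(−λΣtᵢ). Here n = 5 and Σtᵢ = 11.07 + 11.78 + 5.45 + 10.24 + 3.13 = 41.67.
Posterior ∝ λ^2e^(−11λ) · λ^5e^(−41.67λ) = λ^7e^(−52.67λ), i.e. Gamma(8, 52.67).
Mode = (a−1)/b = 7/52.67 ≈ 0.1329.

λ̂_MAP = 0.1329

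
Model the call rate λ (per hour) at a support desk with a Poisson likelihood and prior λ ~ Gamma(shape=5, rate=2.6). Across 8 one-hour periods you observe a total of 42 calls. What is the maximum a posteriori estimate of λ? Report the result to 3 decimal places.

λ̂_MAP = 4.340

Σxᵢ = 42, n = 8.
Posterior ∝ λ^4e^(−2.6λ) · λ^42e^(−8λ) = λ^46e^(−10.6λ), i.e. Gamma(shape=47, rate=10.6).
The mode of a Gamma(a, b) with a ≥ 1 (shape–rate) is (a−1)/b = 46/10.6 ≈ 4.340.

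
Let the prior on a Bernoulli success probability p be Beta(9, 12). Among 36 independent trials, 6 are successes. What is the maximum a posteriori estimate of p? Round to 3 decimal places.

Prior: Beta(9, 12).
Data: 6 successes in 36 trials. The binomial likelihood contributes p^6(1−p)^30, so the posterior is Beta(9+6, 12+30) = Beta(15, 42).
For Beta(a, b) with a, b > 1 the mode is (a−1)/(a+b−2) = 14/55 ≈ 0.255.

p̂_MAP = 0.255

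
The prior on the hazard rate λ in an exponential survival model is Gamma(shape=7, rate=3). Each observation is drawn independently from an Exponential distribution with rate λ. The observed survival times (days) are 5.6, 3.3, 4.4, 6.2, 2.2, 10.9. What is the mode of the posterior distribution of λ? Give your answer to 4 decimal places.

The Exponential(rate=λ) likelihood is ∝ λ^n e^(−λΣtᵢ). Here n = 6 and Σtᵢ = 5.6 + 3.3 + 4.4 + 6.2 + 2.2 + 10.9 = 32.6.
Posterior ∝ λ^6e^(−3λ) · λ^6e^(−32.6λ) = λ^12e^(−35.6λ), i.e. Gamma(13, 35.6).
Mode = (a−1)/b = 12/35.6 ≈ 0.3371.

λ̂_MAP = 0.3371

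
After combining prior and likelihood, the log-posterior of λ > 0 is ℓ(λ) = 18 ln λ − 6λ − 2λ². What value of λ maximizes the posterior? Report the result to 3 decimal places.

ℓ'(λ) = 18/λ − 6 − 4λ. Setting this to zero and multiplying by λ: 4λ² + 6λ − 18 = 0.
λ = (−6 + √(6² + 4·4·18)) / (2·4) = (−6 + √324) / 8 = (−6 + 18)/8 = 3/2.
ℓ''(λ) = −18/λ² − 4 < 0, confirming a maximum.

λ̂_MAP = 1.500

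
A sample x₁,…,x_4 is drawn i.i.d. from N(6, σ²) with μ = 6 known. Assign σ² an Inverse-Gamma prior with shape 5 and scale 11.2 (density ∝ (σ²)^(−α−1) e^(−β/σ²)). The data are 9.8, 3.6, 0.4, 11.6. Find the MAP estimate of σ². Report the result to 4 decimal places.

σ̂²_MAP = 6.5825

Sum of squared deviations about the known mean: SS = (9.8−6)² + (3.6−6)² + (0.4−6)² + (11.6−6)² = 82.92.
The Normal likelihood contributes (σ²)^(−n/2) exp(−SS/(2σ²)), so the posterior is Inverse-Gamma(α + n/2, β + SS/2) = Inverse-Gamma(7, 52.66).
The mode of Inverse-Gamma(a, b) is b/(a+1) = 52.66/8 ≈ 6.5825.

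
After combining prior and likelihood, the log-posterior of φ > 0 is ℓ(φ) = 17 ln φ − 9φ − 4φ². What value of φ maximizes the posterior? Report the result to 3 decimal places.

ℓ'(φ) = 17/φ − 9 − 8φ. Setting this to zero and multiplying by φ: 8φ² + 9φ − 17 = 0.
φ = (−9 + √(9² + 4·8·17)) / (2·8) = (−9 + √625) / 16 = (−9 + 25)/16 = 1.
ℓ''(φ) = −17/φ² − 8 < 0, confirming a maximum.

φ̂_MAP = 1.000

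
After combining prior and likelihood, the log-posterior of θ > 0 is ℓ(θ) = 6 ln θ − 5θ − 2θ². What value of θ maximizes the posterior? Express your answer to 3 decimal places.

ℓ'(θ) = 6/θ − 5 − 4θ. Setting this to zero and multiplying by θ: 4θ² + 5θ − 6 = 0.
θ = (−5 + √(5² + 4·4·6)) / (2·4) = (−5 + √121) / 8 = (−5 + 11)/8 = 3/4.
ℓ''(θ) = −6/θ² − 4 < 0, confirming a maximum.

θ̂_MAP = 0.750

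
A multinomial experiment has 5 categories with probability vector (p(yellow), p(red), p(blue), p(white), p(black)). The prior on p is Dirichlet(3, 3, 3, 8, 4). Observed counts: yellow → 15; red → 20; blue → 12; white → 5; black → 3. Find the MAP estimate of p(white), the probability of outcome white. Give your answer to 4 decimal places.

MAP estimate of p(white) = 0.1690

The posterior is Dirichlet(αᵢ + nᵢ) = Dirichlet(18, 23, 15, 13, 7).
For a Dirichlet(a₁,…,a_K) with all aᵢ > 1, the mode has j-th component (aⱼ − 1)/(Σaᵢ − K).
Here Σaᵢ = 76 and K = 5, so p(white) = (13 − 1)/(76 − 5) = 12/71 ≈ 0.1690.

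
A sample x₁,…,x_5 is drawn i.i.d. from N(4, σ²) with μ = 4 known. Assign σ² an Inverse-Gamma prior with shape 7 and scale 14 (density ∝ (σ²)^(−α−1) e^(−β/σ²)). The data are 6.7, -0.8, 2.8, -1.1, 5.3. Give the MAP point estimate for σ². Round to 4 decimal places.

Sum of squared deviations about the known mean: SS = (6.7−4)² + (-0.8−4)² + (2.8−4)² + (-1.1−4)² + (5.3−4)² = 59.47.
The Normal likelihood contributes (σ²)^(−n/2) exp(−SS/(2σ²)), so the posterior is Inverse-Gamma(α + n/2, β + SS/2) = Inverse-Gamma(9.5, 43.735).
The mode of Inverse-Gamma(a, b) is b/(a+1) = 43.735/10.5 ≈ 4.1652.

σ̂²_MAP = 4.1652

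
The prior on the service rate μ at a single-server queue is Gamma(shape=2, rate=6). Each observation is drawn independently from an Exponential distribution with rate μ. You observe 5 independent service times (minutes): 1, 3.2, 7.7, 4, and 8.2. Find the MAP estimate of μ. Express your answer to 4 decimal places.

The Exponential(rate=μ) likelihood is ∝ μ^n e^(−μΣtᵢ). Here n = 5 and Σtᵢ = 1 + 3.2 + 7.7 + 4 + 8.2 = 24.1.
Posterior ∝ μe^(−6μ) · μ^5e^(−24.1μ) = μ^6e^(−30.1μ), i.e. Gamma(7, 30.1).
Mode = (a−1)/b = 6/30.1 ≈ 0.1993.

μ̂_MAP = 0.1993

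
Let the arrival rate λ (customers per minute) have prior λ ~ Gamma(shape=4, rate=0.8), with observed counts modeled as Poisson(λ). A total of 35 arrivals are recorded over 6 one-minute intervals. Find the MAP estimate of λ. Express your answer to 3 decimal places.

Σxᵢ = 35, n = 6.
Posterior ∝ λ^3e^(−0.8λ) · λ^35e^(−6λ) = λ^38e^(−6.8λ), i.e. Gamma(shape=39, rate=6.8).
The mode of a Gamma(a, b) with a ≥ 1 (shape–rate) is (a−1)/b = 38/6.8 ≈ 5.588.

λ̂_MAP = 5.588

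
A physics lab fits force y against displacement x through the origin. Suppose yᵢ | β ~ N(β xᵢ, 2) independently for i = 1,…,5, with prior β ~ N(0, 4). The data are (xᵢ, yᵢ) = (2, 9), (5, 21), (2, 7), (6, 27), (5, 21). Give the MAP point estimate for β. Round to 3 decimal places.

β̂_MAP = 4.275

log p(β | y) = −Σ(yᵢ − βxᵢ)²/(2·2) − β²/(2·4) + const.
Setting the derivative to zero: Σxᵢ(yᵢ − βxᵢ)/2 − β/4 = 0, so β = Σxᵢyᵢ / (Σxᵢ² + σ²/τ²).
Σxᵢyᵢ = 2·9 + 5·21 + 2·7 + 6·27 + 5·21 = 404; Σxᵢ² = 94; σ²/τ² = 0.5.
β̂_MAP = 404 / (94 + 0.5) = 404/94.5 ≈ 4.275.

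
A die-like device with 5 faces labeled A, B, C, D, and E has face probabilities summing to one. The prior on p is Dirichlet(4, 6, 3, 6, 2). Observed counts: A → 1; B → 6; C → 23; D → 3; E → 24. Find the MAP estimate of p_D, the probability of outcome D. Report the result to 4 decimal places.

MAP estimate of p_D = 0.1096

The posterior is Dirichlet(αᵢ + nᵢ) = Dirichlet(5, 12, 26, 9, 26).
For a Dirichlet(a₁,…,a_K) with all aᵢ > 1, the mode has j-th component (aⱼ − 1)/(Σaᵢ − K).
Here Σaᵢ = 78 and K = 5, so p_D = (9 − 1)/(78 − 5) = 8/73 ≈ 0.1096.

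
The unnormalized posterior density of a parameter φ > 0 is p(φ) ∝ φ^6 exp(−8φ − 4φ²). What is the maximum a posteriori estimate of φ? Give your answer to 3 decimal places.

ℓ'(φ) = 6/φ − 8 − 8φ. Setting this to zero and multiplying by φ: 8φ² + 8φ − 6 = 0.
φ = (−8 + √(8² + 4·8·6)) / (2·8) = (−8 + √256) / 16 = (−8 + 16)/16 = 1/2.
ℓ''(φ) = −6/φ² − 8 < 0, confirming a maximum.

φ̂_MAP = 0.500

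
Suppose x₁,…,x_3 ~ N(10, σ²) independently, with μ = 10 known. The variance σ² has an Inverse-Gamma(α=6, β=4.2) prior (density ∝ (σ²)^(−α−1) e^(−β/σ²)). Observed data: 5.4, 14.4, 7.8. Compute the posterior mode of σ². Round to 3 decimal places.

Sum of squared deviations about the known mean: SS = (5.4−10)² + (14.4−10)² + (7.8−10)² = 45.36.
The Normal likelihood contributes (σ²)^(−n/2) exp(−SS/(2σ²)), so the posterior is Inverse-Gamma(α + n/2, β + SS/2) = Inverse-Gamma(7.5, 26.88).
The mode of Inverse-Gamma(a, b) is b/(a+1) = 26.88/8.5 ≈ 3.162.

σ̂²_MAP = 3.162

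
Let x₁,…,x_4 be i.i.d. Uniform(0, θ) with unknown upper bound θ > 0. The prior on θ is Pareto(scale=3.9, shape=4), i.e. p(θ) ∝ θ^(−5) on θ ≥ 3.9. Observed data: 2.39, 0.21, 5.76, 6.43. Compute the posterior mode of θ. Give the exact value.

The Uniform(0, θ) likelihood is θ^(−n) for θ ≥ max(xᵢ), zero otherwise. Here max(xᵢ) = 6.43.
Posterior ∝ θ^(−5) · θ^(−4) = θ^(−9) on θ ≥ max(3.9, 6.43) = 6.43.
This density is strictly decreasing in θ, so the posterior mode lies at the lower boundary of the support.

θ̂_MAP = 6.43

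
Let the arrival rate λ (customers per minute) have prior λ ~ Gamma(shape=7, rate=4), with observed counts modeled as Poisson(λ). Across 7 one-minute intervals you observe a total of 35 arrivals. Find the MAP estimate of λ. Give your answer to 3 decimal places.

λ̂_MAP = 3.727

Σxᵢ = 35, n = 7.
Posterior ∝ λ^6e^(−4λ) · λ^35e^(−7λ) = λ^41e^(−11λ), i.e. Gamma(shape=42, rate=11).
The mode of a Gamma(a, b) with a ≥ 1 (shape–rate) is (a−1)/b = 41/11 ≈ 3.727.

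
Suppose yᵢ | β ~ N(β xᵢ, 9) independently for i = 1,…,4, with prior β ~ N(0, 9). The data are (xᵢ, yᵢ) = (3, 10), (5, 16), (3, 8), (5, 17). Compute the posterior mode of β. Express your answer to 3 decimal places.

log p(β | y) = −Σ(yᵢ − βxᵢ)²/(2·9) − β²/(2·9) + const.
Setting the derivative to zero: Σxᵢ(yᵢ − βxᵢ)/9 − β/9 = 0, so β = Σxᵢyᵢ / (Σxᵢ² + σ²/τ²).
Σxᵢyᵢ = 3·10 + 5·16 + 3·8 + 5·17 = 219; Σxᵢ² = 68; σ²/τ² = 1.
β̂_MAP = 219 / (68 + 1) = 219/69 ≈ 3.174.

β̂_MAP = 3.174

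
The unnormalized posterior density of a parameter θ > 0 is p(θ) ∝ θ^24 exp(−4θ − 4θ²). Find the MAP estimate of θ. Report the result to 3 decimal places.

ℓ'(θ) = 24/θ − 4 − 8θ. Setting this to zero and multiplying by θ: 8θ² + 4θ − 24 = 0.
θ = (−4 + √(4² + 4·8·24)) / (2·8) = (−4 + √784) / 16 = (−4 + 28)/16 = 3/2.
ℓ''(θ) = −24/θ² − 8 < 0, confirming a maximum.

θ̂_MAP = 1.500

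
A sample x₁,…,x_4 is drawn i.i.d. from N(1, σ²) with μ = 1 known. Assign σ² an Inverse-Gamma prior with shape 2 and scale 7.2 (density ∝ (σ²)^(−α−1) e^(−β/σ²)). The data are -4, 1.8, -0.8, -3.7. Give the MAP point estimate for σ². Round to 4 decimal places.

Sum of squared deviations about the known mean: SS = (-4−1)² + (1.8−1)² + (-0.8−1)² + (-3.7−1)² = 50.97.
The Normal likelihood contributes (σ²)^(−n/2) exp(−SS/(2σ²)), so the posterior is Inverse-Gamma(α + n/2, β + SS/2) = Inverse-Gamma(4, 32.685).
The mode of Inverse-Gamma(a, b) is b/(a+1) = 32.685/5 ≈ 6.5370.

σ̂²_MAP = 6.5370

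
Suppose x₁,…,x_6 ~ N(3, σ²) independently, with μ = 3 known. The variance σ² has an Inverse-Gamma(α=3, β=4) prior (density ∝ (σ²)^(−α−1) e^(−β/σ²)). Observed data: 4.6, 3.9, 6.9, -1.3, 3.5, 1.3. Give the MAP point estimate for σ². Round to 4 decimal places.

σ̂²_MAP = 3.4436

Sum of squared deviations about the known mean: SS = (4.6−3)² + (3.9−3)² + (6.9−3)² + (-1.3−3)² + (3.5−3)² + (1.3−3)² = 40.21.
The Normal likelihood contributes (σ²)^(−n/2) exp(−SS/(2σ²)), so the posterior is Inverse-Gamma(α + n/2, β + SS/2) = Inverse-Gamma(6, 24.105).
The mode of Inverse-Gamma(a, b) is b/(a+1) = 24.105/7 ≈ 3.4436.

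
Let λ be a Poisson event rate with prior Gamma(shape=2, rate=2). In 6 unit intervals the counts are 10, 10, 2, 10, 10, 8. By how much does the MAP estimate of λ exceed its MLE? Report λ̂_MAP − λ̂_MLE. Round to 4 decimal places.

MAP − MLE = -1.9583

Σxᵢ = 50. Posterior is Gamma(52, 8); MAP = (52−1)/8 = 51/8 ≈ 6.37500.
MLE = x̄ = 50/6 ≈ 8.33333.
Difference = 51/8 − 50/6 = -47/24 ≈ -1.9583.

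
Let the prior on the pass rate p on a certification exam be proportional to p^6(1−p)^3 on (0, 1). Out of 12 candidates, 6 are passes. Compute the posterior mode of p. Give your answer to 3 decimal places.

p̂_MAP = 0.571

The prior density ∝ p^6(1−p)^3 is the kernel of Beta(7, 4).
Data: 6 successes in 12 trials. The binomial likelihood contributes p^6(1−p)^6, so the posterior is Beta(7+6, 4+6) = Beta(13, 10).
For Beta(a, b) with a, b > 1 the mode is (a−1)/(a+b−2) = 12/21 ≈ 0.571.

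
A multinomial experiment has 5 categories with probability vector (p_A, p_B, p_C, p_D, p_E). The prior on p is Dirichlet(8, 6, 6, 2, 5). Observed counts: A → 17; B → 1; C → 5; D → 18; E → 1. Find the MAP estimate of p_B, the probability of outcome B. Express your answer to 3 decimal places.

MAP estimate of p_B = 0.094

The posterior is Dirichlet(αᵢ + nᵢ) = Dirichlet(25, 7, 11, 20, 6).
For a Dirichlet(a₁,…,a_K) with all aᵢ > 1, the mode has j-th component (aⱼ − 1)/(Σaᵢ − K).
Here Σaᵢ = 69 and K = 5, so p_B = (7 − 1)/(69 − 5) = 6/64 ≈ 0.094.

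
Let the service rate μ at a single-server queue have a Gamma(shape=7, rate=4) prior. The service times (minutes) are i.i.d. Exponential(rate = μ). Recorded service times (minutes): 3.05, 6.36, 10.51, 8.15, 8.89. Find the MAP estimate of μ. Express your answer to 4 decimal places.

μ̂_MAP = 0.2686

The Exponential(rate=μ) likelihood is ∝ μ^n e^(−μΣtᵢ). Here n = 5 and Σtᵢ = 3.05 + 6.36 + 10.51 + 8.15 + 8.89 = 36.96.
Posterior ∝ μ^6e^(−4μ) · μ^5e^(−36.96μ) = μ^11e^(−40.96μ), i.e. Gamma(12, 40.96).
Mode = (a−1)/b = 11/40.96 ≈ 0.2686.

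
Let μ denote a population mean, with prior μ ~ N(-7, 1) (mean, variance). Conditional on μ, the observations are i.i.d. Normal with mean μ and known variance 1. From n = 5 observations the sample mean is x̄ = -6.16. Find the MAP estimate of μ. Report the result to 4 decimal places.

μ̂_MAP = -6.3000

n = 5, x̄ = -6.16.
For a Normal prior and Normal likelihood with known variance, the posterior is Normal; its mode equals its mean, the precision-weighted average.
Prior precision 1/σ₀² = 1/1 = 1; data precision n/σ² = 5/1 = 5.
μ̂ = (1·(-7) + 5·(-6.16)) / (1 + 5) = (-37.8)/6 = -6.3000.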